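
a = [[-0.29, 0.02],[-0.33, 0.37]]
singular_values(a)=[0.54, 0.19]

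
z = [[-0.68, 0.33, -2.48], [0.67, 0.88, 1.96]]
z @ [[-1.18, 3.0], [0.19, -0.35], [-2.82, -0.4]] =[[7.86,-1.16], [-6.15,0.92]]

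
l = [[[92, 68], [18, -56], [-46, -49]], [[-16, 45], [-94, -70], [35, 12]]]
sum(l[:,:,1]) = -50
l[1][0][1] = 45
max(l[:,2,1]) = 12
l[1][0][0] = -16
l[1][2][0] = 35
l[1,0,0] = -16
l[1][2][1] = 12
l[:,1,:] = [[18, -56], [-94, -70]]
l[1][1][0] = -94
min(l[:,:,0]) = -94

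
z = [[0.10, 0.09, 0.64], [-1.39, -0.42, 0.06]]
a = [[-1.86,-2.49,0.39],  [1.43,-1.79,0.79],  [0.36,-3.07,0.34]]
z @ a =[[0.17, -2.37, 0.33], [2.01, 4.03, -0.85]]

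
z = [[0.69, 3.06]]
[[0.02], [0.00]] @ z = [[0.01, 0.06], [0.0, 0.0]]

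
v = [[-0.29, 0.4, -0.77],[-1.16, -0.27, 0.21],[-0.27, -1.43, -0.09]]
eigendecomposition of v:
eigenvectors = [[(-0.47+0j), 0.37-0.32j, (0.37+0.32j)],[-0.46+0.00j, 0.08+0.56j, 0.08-0.56j],[-0.75+0.00j, (-0.66+0j), (-0.66-0j)]]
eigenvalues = [(-1.13+0j), (0.24+1.08j), (0.24-1.08j)]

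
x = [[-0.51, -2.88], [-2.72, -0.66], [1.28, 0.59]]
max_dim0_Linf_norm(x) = 2.88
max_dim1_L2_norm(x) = 2.92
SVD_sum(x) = [[-1.70, -1.66], [-1.73, -1.68], [0.95, 0.93]] + [[1.19, -1.22], [-0.99, 1.02], [0.33, -0.34]]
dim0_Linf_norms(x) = [2.72, 2.88]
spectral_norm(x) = 3.63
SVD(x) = [[-0.65,0.75],[-0.66,-0.63],[0.37,0.21]] @ diag([3.6343071722973286, 2.2730621147228245]) @ [[0.72, 0.7], [0.7, -0.72]]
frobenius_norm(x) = 4.29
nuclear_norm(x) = 5.91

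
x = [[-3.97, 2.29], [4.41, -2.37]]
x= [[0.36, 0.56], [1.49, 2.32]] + [[-4.33, 1.73], [2.92, -4.69]]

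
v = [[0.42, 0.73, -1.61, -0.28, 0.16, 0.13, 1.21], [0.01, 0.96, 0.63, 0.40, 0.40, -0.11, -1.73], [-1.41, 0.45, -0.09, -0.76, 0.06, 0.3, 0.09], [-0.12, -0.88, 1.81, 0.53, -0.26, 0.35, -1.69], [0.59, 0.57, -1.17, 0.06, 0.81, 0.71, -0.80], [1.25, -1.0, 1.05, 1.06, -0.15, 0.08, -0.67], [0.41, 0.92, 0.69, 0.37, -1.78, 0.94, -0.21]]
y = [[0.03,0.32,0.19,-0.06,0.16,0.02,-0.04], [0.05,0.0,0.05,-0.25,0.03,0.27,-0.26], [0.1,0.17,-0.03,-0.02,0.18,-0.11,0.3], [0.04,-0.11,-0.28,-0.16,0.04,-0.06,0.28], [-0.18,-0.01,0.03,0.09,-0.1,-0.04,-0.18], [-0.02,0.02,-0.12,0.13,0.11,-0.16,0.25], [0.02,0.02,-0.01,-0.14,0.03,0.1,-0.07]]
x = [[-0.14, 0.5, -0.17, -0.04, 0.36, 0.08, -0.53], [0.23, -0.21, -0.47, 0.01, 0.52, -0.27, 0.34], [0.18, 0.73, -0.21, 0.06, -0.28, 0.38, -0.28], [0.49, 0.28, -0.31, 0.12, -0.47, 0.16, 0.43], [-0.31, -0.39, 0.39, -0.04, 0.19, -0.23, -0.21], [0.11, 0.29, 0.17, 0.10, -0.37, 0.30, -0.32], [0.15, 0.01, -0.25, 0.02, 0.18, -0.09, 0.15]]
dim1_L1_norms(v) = [4.54, 4.24, 3.16, 5.64, 4.71, 5.26, 5.32]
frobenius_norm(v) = 5.89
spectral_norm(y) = 0.72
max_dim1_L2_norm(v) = 2.72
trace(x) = 0.20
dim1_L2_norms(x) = [0.85, 0.88, 0.96, 0.93, 0.73, 0.68, 0.39]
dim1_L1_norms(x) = [1.82, 2.05, 2.12, 2.26, 1.76, 1.66, 0.85]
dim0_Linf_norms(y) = [0.18, 0.32, 0.28, 0.25, 0.18, 0.27, 0.3]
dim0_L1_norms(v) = [4.21, 5.51, 7.05, 3.46, 3.62, 2.62, 6.4]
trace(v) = 2.50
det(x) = 0.00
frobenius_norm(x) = 2.10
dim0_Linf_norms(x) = [0.49, 0.73, 0.47, 0.12, 0.52, 0.38, 0.53]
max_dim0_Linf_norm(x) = 0.73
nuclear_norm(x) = 3.84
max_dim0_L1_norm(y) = 1.38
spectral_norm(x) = 1.45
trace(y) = -0.49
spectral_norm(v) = 4.18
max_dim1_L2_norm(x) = 0.96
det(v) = -0.00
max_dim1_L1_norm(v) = 5.64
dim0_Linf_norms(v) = [1.41, 1.0, 1.81, 1.06, 1.78, 0.94, 1.73]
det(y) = -0.00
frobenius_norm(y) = 1.00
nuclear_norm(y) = 1.91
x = y @ v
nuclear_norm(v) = 12.30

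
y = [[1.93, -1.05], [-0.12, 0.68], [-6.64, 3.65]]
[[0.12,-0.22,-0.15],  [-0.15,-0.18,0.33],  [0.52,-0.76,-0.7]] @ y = [[1.25,-0.82], [-2.46,1.24], [5.74,-3.62]]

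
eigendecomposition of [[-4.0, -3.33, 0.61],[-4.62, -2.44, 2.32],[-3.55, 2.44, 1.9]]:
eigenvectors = [[0.12, -0.73, 0.50],  [-0.44, -0.68, -0.28],  [-0.89, -0.10, 0.82]]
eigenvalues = [3.57, -7.03, -1.08]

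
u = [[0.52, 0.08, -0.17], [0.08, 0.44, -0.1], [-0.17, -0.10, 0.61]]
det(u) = 0.12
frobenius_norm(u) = 0.96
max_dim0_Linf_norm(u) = 0.61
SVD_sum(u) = [[0.26, 0.16, -0.34], [0.16, 0.09, -0.20], [-0.34, -0.2, 0.43]] + [[0.01,0.05,0.03], [0.05,0.28,0.17], [0.03,0.17,0.1]] + [[0.25, -0.12, 0.14], [-0.12, 0.06, -0.07], [0.14, -0.07, 0.07]]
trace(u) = 1.57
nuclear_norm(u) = 1.57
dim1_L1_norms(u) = [0.77, 0.62, 0.88]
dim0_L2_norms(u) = [0.55, 0.46, 0.64]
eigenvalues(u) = [0.79, 0.39, 0.39]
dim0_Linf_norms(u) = [0.52, 0.44, 0.61]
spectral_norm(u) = 0.79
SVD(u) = [[-0.57,  0.15,  -0.81], [-0.35,  0.85,  0.4], [0.74,  0.51,  -0.44]] @ diag([0.7879708608852681, 0.3939416144378878, 0.3880875246768441]) @ [[-0.57, -0.35, 0.74], [0.15, 0.85, 0.51], [-0.81, 0.4, -0.44]]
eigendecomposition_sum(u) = [[0.26, 0.16, -0.34], [0.16, 0.09, -0.2], [-0.34, -0.20, 0.43]] + [[0.25,-0.12,0.14], [-0.12,0.06,-0.07], [0.14,-0.07,0.07]] + [[0.01, 0.05, 0.03],[0.05, 0.28, 0.17],[0.03, 0.17, 0.1]]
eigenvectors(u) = [[0.57,  0.81,  0.15], [0.35,  -0.40,  0.85], [-0.74,  0.44,  0.51]]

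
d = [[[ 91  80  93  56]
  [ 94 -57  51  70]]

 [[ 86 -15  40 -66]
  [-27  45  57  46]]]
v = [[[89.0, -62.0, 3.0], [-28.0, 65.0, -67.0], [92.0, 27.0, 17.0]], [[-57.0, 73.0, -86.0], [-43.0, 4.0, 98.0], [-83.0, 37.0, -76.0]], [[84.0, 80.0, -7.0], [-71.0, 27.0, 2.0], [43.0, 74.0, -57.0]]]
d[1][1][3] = 46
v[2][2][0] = 43.0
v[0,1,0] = -28.0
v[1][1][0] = -43.0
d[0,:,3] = [56, 70]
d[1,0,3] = -66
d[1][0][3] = -66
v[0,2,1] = 27.0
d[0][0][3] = 56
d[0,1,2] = 51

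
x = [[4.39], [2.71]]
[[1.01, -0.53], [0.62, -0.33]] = x@[[0.23, -0.12]]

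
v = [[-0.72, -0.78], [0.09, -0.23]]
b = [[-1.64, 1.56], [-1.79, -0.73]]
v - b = [[0.92, -2.34], [1.88, 0.5]]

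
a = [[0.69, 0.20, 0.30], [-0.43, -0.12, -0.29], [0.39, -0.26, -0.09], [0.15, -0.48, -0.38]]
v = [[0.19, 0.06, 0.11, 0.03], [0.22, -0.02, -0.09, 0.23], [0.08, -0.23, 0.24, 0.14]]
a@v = [[0.2, -0.03, 0.13, 0.11],[-0.13, 0.04, -0.11, -0.08],[0.01, 0.05, 0.04, -0.06],[-0.11, 0.11, -0.03, -0.16]]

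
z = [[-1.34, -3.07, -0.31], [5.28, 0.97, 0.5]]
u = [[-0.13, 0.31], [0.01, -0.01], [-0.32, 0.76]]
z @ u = [[0.24,-0.62],[-0.84,2.01]]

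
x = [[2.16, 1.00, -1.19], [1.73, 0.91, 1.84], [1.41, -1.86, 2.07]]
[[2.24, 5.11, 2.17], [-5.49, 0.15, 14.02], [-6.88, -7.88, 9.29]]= x@[[-0.57, 0.26, 2.57], [0.35, 2.74, 1.77], [-2.62, -1.52, 4.33]]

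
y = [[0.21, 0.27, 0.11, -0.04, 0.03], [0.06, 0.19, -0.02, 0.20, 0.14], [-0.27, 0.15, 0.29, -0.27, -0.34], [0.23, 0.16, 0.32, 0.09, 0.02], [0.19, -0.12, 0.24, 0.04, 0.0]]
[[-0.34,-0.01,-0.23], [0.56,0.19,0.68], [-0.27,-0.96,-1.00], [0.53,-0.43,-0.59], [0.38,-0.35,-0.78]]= y @ [[-0.86, 1.06, -1.31],[-0.42, 0.16, 1.04],[1.37, -2.29, -1.97],[4.21, 0.4, 1.57],[-0.87, -0.23, 1.51]]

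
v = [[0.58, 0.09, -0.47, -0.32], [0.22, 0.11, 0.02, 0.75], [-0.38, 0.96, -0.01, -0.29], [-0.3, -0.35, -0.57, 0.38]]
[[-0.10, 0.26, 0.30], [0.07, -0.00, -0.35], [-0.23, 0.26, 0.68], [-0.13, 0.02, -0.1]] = v@[[0.13, 0.11, -0.14], [-0.16, 0.29, 0.5], [0.30, -0.32, -0.38], [0.07, -0.07, -0.49]]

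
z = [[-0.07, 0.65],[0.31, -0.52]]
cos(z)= [[0.9, 0.18],[0.09, 0.78]]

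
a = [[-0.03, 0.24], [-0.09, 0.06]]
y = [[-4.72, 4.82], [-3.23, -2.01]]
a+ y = [[-4.75,  5.06], [-3.32,  -1.95]]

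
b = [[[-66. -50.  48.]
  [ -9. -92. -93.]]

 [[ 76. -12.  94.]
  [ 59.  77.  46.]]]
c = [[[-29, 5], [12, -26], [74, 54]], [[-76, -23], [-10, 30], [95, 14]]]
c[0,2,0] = 74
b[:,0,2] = [48.0, 94.0]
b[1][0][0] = 76.0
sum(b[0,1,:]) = -194.0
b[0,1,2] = -93.0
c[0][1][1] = -26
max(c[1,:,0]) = 95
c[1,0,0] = -76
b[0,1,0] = -9.0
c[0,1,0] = 12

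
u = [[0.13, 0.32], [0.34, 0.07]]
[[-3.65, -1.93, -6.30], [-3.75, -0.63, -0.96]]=u@ [[-9.47, -0.67, 1.34], [-7.56, -5.77, -20.22]]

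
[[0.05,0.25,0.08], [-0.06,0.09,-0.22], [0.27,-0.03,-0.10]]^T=[[0.05,-0.06,0.27], [0.25,0.09,-0.03], [0.08,-0.22,-0.1]]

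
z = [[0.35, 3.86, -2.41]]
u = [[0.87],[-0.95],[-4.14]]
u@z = [[0.30, 3.36, -2.1], [-0.33, -3.67, 2.29], [-1.45, -15.98, 9.98]]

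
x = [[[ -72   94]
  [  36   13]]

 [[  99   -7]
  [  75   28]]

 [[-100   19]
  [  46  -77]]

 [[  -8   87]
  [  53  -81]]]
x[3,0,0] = -8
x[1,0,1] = -7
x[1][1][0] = 75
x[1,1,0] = 75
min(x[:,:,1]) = -81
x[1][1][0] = 75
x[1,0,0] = 99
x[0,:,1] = [94, 13]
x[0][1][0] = 36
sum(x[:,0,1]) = 193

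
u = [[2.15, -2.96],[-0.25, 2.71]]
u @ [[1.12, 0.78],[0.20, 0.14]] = [[1.82, 1.26], [0.26, 0.18]]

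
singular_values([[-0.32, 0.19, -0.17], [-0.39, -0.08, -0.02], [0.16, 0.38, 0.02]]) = [0.55, 0.43, 0.09]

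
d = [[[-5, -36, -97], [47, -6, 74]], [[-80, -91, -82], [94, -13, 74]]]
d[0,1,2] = 74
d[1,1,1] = -13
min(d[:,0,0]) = -80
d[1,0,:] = [-80, -91, -82]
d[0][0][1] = -36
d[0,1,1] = -6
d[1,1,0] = 94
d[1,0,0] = -80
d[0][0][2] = -97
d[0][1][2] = 74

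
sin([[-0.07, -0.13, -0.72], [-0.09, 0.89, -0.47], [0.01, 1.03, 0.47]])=[[-0.08, 0.04, -0.76], [-0.08, 0.93, -0.41], [0.03, 0.86, 0.59]]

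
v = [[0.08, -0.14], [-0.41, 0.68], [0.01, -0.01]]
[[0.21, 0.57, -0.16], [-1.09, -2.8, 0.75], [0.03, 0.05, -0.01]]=v@[[2.61,1.61,1.28], [-0.03,-3.15,1.87]]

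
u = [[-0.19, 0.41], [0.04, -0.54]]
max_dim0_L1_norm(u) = 0.95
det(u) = 0.09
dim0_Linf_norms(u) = [0.19, 0.54]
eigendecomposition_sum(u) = [[-0.13, -0.14],[-0.01, -0.01]] + [[-0.06, 0.55], [0.05, -0.53]]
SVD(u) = [[-0.64, 0.77],[0.77, 0.64]] @ diag([0.6942504055869871, 0.12416269303741796]) @ [[0.22,-0.98],[-0.98,-0.22]]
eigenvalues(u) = [-0.15, -0.58]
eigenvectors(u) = [[0.99, -0.72], [0.1, 0.69]]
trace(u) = -0.73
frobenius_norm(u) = 0.71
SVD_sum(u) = [[-0.10, 0.43], [0.12, -0.52]] + [[-0.09, -0.02], [-0.08, -0.02]]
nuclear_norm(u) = 0.82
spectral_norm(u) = 0.69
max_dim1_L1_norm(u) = 0.6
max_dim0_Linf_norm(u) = 0.54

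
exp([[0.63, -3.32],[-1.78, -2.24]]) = [[5.68, -4.41], [-2.36, 1.87]]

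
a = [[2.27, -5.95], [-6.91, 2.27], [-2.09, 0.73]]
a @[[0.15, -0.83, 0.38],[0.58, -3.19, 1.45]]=[[-3.11, 17.1, -7.76],[0.28, -1.51, 0.67],[0.11, -0.59, 0.26]]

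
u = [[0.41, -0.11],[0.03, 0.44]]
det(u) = 0.184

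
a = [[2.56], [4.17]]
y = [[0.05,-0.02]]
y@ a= [[0.04]]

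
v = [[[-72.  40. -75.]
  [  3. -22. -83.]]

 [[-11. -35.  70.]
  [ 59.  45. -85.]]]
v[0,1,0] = 3.0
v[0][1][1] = -22.0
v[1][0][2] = 70.0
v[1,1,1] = 45.0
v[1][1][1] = 45.0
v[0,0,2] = -75.0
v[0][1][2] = -83.0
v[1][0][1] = -35.0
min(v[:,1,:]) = -85.0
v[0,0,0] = -72.0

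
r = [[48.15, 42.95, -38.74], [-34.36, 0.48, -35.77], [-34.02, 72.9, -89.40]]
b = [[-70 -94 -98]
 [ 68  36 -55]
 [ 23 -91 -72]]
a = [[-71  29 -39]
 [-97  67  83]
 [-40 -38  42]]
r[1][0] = -34.36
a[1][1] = 67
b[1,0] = 68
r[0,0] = 48.15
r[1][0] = -34.36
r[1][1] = 0.48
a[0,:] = [-71, 29, -39]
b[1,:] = [68, 36, -55]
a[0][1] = 29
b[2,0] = 23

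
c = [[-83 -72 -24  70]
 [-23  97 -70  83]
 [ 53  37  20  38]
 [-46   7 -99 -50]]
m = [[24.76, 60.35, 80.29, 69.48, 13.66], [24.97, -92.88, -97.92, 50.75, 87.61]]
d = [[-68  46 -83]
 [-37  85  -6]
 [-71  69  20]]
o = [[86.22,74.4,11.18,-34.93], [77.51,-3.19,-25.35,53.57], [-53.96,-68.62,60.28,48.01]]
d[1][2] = -6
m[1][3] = 50.75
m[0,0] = 24.76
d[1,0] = -37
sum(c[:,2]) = -173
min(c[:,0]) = -83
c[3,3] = -50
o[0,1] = 74.4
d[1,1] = 85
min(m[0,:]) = 13.66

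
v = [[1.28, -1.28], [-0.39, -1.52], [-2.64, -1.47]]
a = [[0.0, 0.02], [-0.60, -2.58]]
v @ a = [[0.77, 3.33], [0.91, 3.91], [0.88, 3.74]]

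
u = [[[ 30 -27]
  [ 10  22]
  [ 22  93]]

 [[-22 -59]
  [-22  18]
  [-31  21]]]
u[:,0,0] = [30, -22]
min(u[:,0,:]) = -59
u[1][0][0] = -22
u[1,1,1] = 18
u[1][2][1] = 21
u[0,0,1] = -27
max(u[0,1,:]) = 22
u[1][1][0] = -22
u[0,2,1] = 93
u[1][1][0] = -22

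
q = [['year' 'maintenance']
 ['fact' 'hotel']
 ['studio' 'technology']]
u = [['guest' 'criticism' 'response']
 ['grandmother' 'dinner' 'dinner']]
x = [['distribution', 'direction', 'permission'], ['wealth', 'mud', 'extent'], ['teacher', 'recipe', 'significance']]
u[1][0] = 'grandmother'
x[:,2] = ['permission', 'extent', 'significance']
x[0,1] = 'direction'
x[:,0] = ['distribution', 'wealth', 'teacher']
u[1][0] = 'grandmother'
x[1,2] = 'extent'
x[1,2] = 'extent'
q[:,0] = ['year', 'fact', 'studio']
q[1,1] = 'hotel'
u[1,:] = ['grandmother', 'dinner', 'dinner']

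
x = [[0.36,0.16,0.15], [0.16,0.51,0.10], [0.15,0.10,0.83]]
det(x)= 0.121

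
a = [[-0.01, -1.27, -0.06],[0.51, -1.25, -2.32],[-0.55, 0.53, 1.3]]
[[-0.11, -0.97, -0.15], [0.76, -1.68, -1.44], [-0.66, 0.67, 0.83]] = a @ [[0.84,  0.53,  -0.15], [0.09,  0.74,  0.09], [-0.19,  0.44,  0.54]]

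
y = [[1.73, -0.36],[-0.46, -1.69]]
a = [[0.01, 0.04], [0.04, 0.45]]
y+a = [[1.74, -0.32], [-0.42, -1.24]]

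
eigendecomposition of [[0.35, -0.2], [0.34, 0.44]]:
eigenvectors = [[(0.11-0.6j),  (0.11+0.6j)], [-0.79+0.00j,  (-0.79-0j)]]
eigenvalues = [(0.4+0.26j), (0.4-0.26j)]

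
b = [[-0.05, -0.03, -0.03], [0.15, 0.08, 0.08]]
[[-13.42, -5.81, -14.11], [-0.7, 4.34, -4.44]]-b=[[-13.37, -5.78, -14.08], [-0.85, 4.26, -4.52]]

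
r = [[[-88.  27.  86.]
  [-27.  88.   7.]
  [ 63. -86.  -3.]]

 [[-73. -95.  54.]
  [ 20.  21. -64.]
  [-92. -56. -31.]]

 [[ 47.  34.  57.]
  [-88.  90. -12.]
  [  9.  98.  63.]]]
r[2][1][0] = -88.0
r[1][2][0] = -92.0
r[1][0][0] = -73.0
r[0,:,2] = [86.0, 7.0, -3.0]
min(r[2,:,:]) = -88.0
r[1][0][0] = -73.0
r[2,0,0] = 47.0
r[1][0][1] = -95.0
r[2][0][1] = 34.0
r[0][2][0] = 63.0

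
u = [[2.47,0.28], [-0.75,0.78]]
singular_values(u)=[2.58, 0.83]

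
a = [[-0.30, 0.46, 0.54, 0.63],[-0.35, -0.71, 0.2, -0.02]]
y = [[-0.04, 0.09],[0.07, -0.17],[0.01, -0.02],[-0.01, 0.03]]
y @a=[[-0.02, -0.08, -0.00, -0.03], [0.04, 0.15, 0.0, 0.05], [0.00, 0.02, 0.0, 0.01], [-0.01, -0.03, 0.00, -0.01]]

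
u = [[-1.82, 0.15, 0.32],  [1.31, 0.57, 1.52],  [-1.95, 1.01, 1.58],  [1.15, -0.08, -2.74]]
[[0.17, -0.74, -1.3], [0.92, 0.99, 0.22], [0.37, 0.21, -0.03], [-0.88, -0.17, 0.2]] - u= [[1.99, -0.89, -1.62], [-0.39, 0.42, -1.3], [2.32, -0.8, -1.61], [-2.03, -0.09, 2.94]]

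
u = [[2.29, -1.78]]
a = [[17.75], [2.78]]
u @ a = [[35.7]]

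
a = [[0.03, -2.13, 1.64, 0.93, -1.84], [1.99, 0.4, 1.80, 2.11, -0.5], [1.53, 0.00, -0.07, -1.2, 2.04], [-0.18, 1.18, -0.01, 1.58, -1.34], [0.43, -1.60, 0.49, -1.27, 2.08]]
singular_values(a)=[4.93, 3.54, 2.99, 0.6, 0.1]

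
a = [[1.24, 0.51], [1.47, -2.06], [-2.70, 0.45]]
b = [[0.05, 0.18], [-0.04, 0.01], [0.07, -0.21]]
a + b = [[1.29, 0.69], [1.43, -2.05], [-2.63, 0.24]]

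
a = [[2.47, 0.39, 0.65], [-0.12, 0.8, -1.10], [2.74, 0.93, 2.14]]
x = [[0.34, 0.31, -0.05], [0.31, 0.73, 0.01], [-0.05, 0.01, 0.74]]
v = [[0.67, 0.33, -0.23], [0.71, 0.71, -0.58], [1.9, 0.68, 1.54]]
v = x @ a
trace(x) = 1.81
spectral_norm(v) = 2.62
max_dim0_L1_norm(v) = 3.28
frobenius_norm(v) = 2.90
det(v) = 0.47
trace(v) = 2.92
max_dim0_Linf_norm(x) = 0.74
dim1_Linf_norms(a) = [2.47, 1.1, 2.74]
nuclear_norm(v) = 3.99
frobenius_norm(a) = 4.64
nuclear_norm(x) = 1.81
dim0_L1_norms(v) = [3.28, 1.72, 2.35]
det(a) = 4.18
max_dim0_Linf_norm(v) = 1.9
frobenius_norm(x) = 1.18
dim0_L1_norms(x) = [0.7, 1.05, 0.8]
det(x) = 0.11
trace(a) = 5.41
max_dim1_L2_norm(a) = 3.6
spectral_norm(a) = 4.37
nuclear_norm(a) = 6.44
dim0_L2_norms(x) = [0.46, 0.79, 0.74]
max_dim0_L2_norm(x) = 0.79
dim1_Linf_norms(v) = [0.67, 0.71, 1.9]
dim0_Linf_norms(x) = [0.34, 0.73, 0.74]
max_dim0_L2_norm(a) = 3.69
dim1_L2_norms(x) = [0.46, 0.79, 0.74]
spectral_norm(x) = 0.90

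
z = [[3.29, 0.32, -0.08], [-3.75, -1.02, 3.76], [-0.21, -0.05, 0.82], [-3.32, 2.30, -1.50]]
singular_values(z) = [6.32, 4.27, 1.11]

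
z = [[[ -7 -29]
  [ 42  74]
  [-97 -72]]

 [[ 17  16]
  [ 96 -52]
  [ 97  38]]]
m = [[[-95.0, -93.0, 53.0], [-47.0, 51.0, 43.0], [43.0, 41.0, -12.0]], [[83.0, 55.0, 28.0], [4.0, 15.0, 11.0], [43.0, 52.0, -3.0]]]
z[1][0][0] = 17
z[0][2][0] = -97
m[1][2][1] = 52.0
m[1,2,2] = -3.0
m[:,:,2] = [[53.0, 43.0, -12.0], [28.0, 11.0, -3.0]]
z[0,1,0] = 42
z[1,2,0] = 97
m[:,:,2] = [[53.0, 43.0, -12.0], [28.0, 11.0, -3.0]]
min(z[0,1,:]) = 42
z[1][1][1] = -52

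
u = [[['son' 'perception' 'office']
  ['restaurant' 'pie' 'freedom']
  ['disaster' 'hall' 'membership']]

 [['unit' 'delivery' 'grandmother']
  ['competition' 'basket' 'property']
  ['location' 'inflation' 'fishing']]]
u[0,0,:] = ['son', 'perception', 'office']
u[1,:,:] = [['unit', 'delivery', 'grandmother'], ['competition', 'basket', 'property'], ['location', 'inflation', 'fishing']]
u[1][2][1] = 'inflation'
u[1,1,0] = 'competition'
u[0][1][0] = 'restaurant'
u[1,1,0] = 'competition'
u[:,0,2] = ['office', 'grandmother']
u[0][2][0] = 'disaster'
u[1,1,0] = 'competition'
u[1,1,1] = 'basket'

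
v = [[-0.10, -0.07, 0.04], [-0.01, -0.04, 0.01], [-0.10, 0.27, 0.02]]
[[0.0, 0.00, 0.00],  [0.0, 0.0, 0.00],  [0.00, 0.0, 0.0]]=v @ [[-0.01, 0.00, 0.00], [0.00, -0.00, -0.0], [-0.0, 0.0, 0.0]]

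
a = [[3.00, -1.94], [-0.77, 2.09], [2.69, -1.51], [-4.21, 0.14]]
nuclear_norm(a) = 8.62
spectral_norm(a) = 6.29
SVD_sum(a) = [[3.25, -1.35], [-1.40, 0.58], [2.83, -1.17], [-3.64, 1.51]] + [[-0.25, -0.59], [0.63, 1.51], [-0.14, -0.34], [-0.57, -1.37]]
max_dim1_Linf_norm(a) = 4.21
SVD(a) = [[-0.56, 0.28], [0.24, -0.70], [-0.49, 0.16], [0.63, 0.64]] @ diag([6.289899738085681, 2.328446109496565]) @ [[-0.92, 0.38], [-0.38, -0.92]]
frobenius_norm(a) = 6.71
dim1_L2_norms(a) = [3.57, 2.23, 3.08, 4.21]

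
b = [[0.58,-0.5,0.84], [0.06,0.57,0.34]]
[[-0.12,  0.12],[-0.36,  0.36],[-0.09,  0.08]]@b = [[-0.06, 0.13, -0.06],[-0.19, 0.39, -0.18],[-0.05, 0.09, -0.05]]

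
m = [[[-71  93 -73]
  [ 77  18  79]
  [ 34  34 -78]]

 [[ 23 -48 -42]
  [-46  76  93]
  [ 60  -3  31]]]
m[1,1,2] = 93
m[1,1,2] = 93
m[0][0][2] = -73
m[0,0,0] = -71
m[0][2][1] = 34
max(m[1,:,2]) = 93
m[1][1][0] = -46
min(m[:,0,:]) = -73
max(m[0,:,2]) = 79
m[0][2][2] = -78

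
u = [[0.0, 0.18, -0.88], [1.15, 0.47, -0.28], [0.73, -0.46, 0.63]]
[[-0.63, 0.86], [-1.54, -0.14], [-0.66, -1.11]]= u@[[-1.32,-0.50], [0.43,0.38], [0.8,-0.9]]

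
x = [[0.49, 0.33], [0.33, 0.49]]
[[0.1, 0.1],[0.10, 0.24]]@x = [[0.08, 0.08], [0.13, 0.15]]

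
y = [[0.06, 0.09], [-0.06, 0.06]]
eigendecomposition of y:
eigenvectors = [[(0.77+0j),(0.77-0j)], [0.63j,0.00-0.63j]]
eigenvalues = [(0.06+0.07j), (0.06-0.07j)]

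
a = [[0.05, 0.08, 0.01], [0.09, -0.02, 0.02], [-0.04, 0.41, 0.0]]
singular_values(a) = [0.42, 0.11, 0.0]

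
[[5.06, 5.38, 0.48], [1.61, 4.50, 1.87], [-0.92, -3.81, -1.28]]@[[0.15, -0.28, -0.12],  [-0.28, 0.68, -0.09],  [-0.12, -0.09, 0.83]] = [[-0.81,2.20,-0.69], [-1.24,2.44,0.95], [1.08,-2.22,-0.61]]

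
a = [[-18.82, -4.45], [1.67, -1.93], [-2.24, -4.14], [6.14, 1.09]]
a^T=[[-18.82, 1.67, -2.24, 6.14], [-4.45, -1.93, -4.14, 1.09]]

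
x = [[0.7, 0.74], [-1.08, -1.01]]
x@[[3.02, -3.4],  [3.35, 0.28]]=[[4.59, -2.17], [-6.65, 3.39]]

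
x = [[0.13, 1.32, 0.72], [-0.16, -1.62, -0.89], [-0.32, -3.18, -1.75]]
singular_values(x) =[4.36, 0.01, 0.0]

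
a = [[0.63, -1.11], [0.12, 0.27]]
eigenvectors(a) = [[0.95+0.00j, (0.95-0j)], [0.15-0.27j, 0.15+0.27j]]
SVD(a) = [[-0.99, 0.14], [0.14, 0.99]] @ diag([1.2887646437352156, 0.23534165177044913]) @ [[-0.47,0.88], [0.88,0.47]]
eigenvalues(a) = [(0.45+0.32j), (0.45-0.32j)]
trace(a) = 0.90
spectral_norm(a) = 1.29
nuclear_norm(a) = 1.52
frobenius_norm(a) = 1.31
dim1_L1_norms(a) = [1.74, 0.39]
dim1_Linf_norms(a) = [1.11, 0.27]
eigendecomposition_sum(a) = [[(0.32+0.03j), (-0.56+0.79j)], [0.06-0.09j, (0.14+0.29j)]] + [[(0.32-0.03j),  (-0.56-0.79j)], [0.06+0.09j,  (0.14-0.29j)]]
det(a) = 0.30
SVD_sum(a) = [[0.60, -1.13], [-0.09, 0.16]] + [[0.03,0.02],[0.21,0.11]]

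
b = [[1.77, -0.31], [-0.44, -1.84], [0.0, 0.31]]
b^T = [[1.77, -0.44, 0.0], [-0.31, -1.84, 0.31]]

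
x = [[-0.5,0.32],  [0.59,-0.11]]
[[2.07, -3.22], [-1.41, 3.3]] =x @ [[-1.67, 5.24], [3.87, -1.89]]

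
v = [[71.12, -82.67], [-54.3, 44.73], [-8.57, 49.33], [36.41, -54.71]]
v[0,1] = -82.67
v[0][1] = -82.67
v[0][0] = 71.12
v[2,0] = -8.57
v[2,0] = -8.57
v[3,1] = -54.71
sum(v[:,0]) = 44.660000000000004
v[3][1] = -54.71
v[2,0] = -8.57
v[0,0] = 71.12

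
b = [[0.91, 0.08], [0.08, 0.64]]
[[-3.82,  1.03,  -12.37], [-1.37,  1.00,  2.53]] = b @[[-4.05, 1.01, -14.1], [-1.63, 1.43, 5.72]]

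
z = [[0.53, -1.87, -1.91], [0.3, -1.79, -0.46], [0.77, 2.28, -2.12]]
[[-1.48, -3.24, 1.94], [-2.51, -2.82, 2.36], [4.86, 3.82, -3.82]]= z @[[-0.67, 1.04, 0.26], [1.52, 1.66, -1.38], [-0.9, 0.36, 0.41]]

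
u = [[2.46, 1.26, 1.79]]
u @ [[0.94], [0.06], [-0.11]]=[[2.19]]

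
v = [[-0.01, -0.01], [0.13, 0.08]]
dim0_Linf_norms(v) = [0.13, 0.08]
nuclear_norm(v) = 0.16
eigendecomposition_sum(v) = [[0.01, 0.0], [-0.02, -0.00]] + [[-0.02, -0.01], [0.15, 0.08]]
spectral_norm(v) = 0.15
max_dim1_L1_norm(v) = 0.21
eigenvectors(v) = [[-0.48, 0.14], [0.88, -0.99]]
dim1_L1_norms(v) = [0.02, 0.21]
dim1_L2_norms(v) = [0.01, 0.15]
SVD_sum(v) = [[-0.01, -0.01], [0.13, 0.08]] + [[0.00, -0.0],[0.00, -0.0]]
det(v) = 0.00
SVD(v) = [[-0.09, 1.0],  [1.00, 0.09]] @ diag([0.15326237921249264, 0.003262379212492619]) @ [[0.85,0.53],[0.53,-0.85]]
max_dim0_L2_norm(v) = 0.13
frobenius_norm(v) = 0.15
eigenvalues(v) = [0.01, 0.06]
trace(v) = 0.07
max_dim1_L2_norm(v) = 0.15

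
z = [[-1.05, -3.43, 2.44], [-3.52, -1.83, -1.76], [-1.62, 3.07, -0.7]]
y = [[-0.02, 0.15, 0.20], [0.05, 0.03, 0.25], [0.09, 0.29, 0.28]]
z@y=[[0.07, 0.45, -0.38], [-0.18, -1.09, -1.65], [0.12, -0.35, 0.25]]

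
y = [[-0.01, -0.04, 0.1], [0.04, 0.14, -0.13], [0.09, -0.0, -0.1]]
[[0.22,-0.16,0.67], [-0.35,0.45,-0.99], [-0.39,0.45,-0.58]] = y@[[-2.05,4.36,0.45], [-0.05,1.51,-1.39], [2.01,-0.53,6.23]]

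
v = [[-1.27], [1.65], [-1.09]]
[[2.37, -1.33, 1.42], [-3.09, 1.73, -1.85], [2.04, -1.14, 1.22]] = v @ [[-1.87, 1.05, -1.12]]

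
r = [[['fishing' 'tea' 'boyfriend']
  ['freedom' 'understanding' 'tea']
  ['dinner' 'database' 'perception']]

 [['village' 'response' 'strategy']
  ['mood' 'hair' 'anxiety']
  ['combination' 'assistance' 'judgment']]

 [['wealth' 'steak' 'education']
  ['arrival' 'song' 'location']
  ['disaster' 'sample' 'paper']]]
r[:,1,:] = [['freedom', 'understanding', 'tea'], ['mood', 'hair', 'anxiety'], ['arrival', 'song', 'location']]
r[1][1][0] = 'mood'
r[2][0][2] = 'education'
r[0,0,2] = 'boyfriend'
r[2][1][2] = 'location'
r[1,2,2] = 'judgment'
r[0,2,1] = 'database'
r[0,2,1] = 'database'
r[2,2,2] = 'paper'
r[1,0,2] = 'strategy'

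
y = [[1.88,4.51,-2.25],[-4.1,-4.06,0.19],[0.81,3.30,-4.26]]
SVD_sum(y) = [[2.40, 4.18, -2.3], [-2.30, -3.99, 2.20], [2.15, 3.74, -2.06]] + [[-0.15, -0.02, -0.19], [-1.62, -0.24, -2.13], [-1.57, -0.23, -2.05]] + [[-0.38, 0.35, 0.25], [-0.18, 0.17, 0.12], [0.22, -0.21, -0.15]]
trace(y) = -6.44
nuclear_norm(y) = 13.26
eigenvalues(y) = [(-2.3+2.75j), (-2.3-2.75j), (-1.84+0j)]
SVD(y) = [[-0.61, -0.07, -0.79], [0.58, -0.72, -0.38], [-0.54, -0.69, 0.47]] @ diag([8.80043626493978, 3.74093524917121, 0.719809008168912]) @ [[-0.45, -0.78, 0.43], [0.6, 0.09, 0.79], [0.66, -0.62, -0.43]]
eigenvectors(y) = [[0.26+0.45j, 0.26-0.45j, -0.30+0.00j], [(-0.64+0j), (-0.64-0j), (0.61+0j)], [(-0.24+0.52j), -0.24-0.52j, 0.73+0.00j]]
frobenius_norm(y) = 9.59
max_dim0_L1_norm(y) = 11.87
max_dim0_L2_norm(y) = 6.91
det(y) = -23.70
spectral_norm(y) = 8.80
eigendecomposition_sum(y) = [[(1.5+2.17j), (2.67+1.18j), (-1.61-0.11j)], [(-3.2+0.25j), -2.88+2.09j, (1.1-1.63j)], [(-0.98+2.7j), (0.63+3.11j), (-0.92-1.5j)]] + [[(1.5-2.17j),2.67-1.18j,(-1.61+0.11j)], [-3.20-0.25j,-2.88-2.09j,1.10+1.63j], [(-0.98-2.7j),(0.63-3.11j),-0.92+1.50j]] + [[-1.12-0.00j, (-0.82-0j), (0.98+0j)],[(2.31+0j), 1.69+0.00j, -2.01-0.00j],[(2.77+0j), 2.04+0.00j, -2.42-0.00j]]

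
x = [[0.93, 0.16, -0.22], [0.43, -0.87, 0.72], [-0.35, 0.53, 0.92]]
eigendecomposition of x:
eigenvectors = [[0.1, -0.73, -0.50], [-0.96, -0.41, 0.19], [0.27, -0.55, 0.85]]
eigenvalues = [-1.12, 0.85, 1.24]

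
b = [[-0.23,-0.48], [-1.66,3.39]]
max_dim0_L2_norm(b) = 3.42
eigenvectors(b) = [[-0.92, 0.12], [-0.40, -0.99]]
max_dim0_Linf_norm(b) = 3.39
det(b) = -1.58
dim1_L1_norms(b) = [0.71, 5.05]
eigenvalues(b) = [-0.44, 3.6]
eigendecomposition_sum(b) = [[-0.42, -0.05],[-0.18, -0.02]] + [[0.19, -0.43], [-1.48, 3.41]]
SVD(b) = [[0.09,  -1.0],[-1.0,  -0.09]] @ diag([3.789181971998643, 0.41605286092091703]) @ [[0.43, -0.9], [0.90, 0.43]]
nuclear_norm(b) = 4.21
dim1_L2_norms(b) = [0.53, 3.77]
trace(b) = 3.16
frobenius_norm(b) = 3.81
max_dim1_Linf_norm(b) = 3.39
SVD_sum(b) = [[0.14,-0.30], [-1.63,3.41]] + [[-0.37, -0.18],  [-0.03, -0.02]]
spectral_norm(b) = 3.79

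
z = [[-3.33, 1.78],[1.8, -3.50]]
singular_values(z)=[5.21, 1.62]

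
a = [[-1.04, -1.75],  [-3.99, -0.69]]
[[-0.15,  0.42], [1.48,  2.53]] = a @ [[-0.43, -0.66], [0.34, 0.15]]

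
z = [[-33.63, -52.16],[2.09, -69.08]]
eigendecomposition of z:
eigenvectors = [[1.0,0.85], [0.07,0.52]]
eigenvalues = [-37.03, -65.68]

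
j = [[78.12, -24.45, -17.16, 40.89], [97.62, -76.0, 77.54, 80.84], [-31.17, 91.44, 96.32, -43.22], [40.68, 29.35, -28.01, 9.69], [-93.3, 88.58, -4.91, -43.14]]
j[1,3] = 80.84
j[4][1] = 88.58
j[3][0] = 40.68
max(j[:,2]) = 96.32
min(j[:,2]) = -28.01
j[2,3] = -43.22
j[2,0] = -31.17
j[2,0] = -31.17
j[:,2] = [-17.16, 77.54, 96.32, -28.01, -4.91]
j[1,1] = -76.0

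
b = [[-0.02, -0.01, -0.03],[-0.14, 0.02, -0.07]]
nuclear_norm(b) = 0.18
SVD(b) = [[-0.19,-0.98], [-0.98,0.19]] @ diag([0.1606397749524261, 0.022245509731941757]) @ [[0.88, -0.11, 0.46], [-0.31, 0.61, 0.73]]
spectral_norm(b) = 0.16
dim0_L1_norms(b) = [0.16, 0.03, 0.1]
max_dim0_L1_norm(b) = 0.16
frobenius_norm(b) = 0.16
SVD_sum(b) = [[-0.03, 0.00, -0.01], [-0.14, 0.02, -0.07]] + [[0.01, -0.01, -0.02], [-0.00, 0.0, 0.0]]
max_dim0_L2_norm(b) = 0.14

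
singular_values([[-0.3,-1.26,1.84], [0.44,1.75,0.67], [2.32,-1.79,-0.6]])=[3.18, 2.28, 1.55]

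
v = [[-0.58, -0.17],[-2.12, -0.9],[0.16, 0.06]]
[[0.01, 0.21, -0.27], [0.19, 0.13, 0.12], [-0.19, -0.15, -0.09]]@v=[[-0.49, -0.21], [-0.37, -0.14], [0.41, 0.16]]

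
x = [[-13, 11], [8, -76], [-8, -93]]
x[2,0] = -8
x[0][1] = 11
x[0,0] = -13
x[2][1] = -93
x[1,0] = 8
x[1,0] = 8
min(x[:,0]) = -13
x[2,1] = -93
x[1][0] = 8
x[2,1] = -93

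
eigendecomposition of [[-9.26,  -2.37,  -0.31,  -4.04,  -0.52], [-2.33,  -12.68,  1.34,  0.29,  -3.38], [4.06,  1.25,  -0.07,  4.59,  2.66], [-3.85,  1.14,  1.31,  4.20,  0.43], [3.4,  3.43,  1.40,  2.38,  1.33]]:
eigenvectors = [[-0.50, -0.72, -0.21, -0.07, -0.01], [-0.78, 0.5, 0.01, 0.13, -0.25], [0.2, 0.38, 0.53, -0.62, -0.82], [-0.08, -0.29, 0.74, 0.25, 0.17], [0.30, 0.09, 0.35, -0.73, 0.48]]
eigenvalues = [-13.2, -9.04, 6.48, 1.41, -2.12]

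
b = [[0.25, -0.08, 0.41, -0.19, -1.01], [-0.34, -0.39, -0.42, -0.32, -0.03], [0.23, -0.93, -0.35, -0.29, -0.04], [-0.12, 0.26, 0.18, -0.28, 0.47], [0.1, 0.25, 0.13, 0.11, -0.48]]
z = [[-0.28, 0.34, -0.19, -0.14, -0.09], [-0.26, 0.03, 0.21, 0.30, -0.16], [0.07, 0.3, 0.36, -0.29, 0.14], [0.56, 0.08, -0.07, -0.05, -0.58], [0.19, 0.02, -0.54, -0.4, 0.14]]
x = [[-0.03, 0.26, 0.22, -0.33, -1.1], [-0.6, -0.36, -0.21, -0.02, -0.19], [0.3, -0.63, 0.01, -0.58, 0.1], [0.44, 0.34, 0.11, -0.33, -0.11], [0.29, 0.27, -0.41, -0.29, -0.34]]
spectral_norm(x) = 1.33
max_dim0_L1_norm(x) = 1.86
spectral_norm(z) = 0.90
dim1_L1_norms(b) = [1.94, 1.5, 1.84, 1.31, 1.07]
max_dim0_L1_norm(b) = 2.03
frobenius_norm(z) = 1.41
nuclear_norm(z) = 2.75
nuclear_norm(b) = 3.58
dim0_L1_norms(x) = [1.66, 1.86, 0.96, 1.55, 1.84]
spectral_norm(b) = 1.31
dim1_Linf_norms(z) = [0.34, 0.3, 0.36, 0.58, 0.54]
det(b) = 0.03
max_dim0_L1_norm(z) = 1.37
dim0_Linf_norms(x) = [0.6, 0.63, 0.41, 0.58, 1.1]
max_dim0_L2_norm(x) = 1.18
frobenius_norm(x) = 1.95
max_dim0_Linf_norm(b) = 1.01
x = z + b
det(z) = -0.00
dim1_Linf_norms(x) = [1.1, 0.6, 0.63, 0.44, 0.41]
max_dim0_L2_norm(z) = 0.71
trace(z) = 0.20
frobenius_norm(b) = 1.93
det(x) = 0.08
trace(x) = -1.05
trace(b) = -1.25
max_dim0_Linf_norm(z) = 0.58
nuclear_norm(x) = 3.85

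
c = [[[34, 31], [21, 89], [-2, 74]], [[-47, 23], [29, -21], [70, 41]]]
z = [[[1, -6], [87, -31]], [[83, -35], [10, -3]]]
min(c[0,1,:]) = 21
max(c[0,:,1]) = 89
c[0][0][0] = 34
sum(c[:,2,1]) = 115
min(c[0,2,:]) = -2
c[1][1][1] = -21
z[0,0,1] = -6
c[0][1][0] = 21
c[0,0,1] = 31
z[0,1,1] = -31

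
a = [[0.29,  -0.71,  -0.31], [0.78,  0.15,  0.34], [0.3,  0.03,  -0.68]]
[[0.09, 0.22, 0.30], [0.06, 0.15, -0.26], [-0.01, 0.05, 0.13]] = a @[[0.08, 0.23, -0.15], [-0.12, -0.23, -0.36], [0.05, 0.02, -0.27]]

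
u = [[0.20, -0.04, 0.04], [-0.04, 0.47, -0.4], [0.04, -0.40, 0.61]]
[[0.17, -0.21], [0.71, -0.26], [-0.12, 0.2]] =u @ [[1.14,-1.20], [3.11,-0.73], [1.76,-0.08]]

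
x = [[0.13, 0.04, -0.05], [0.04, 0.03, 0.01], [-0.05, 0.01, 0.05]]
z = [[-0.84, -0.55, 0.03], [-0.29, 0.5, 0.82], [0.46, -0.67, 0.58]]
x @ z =[[-0.14, -0.02, 0.01],  [-0.04, -0.01, 0.03],  [0.06, -0.0, 0.04]]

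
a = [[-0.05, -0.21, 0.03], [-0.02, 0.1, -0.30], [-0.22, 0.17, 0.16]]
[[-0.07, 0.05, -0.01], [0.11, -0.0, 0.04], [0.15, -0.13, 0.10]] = a @ [[-0.51, 0.27, -0.41],[0.41, -0.31, 0.12],[-0.19, -0.12, -0.08]]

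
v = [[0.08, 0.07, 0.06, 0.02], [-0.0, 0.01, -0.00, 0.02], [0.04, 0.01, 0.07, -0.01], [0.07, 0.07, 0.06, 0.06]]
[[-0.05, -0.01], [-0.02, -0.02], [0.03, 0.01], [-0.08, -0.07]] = v @ [[-0.98, 0.07],[-0.08, 0.2],[0.88, -0.14],[-0.98, -1.30]]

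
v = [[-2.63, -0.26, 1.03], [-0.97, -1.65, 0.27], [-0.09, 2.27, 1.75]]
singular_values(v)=[3.16, 3.1, 0.65]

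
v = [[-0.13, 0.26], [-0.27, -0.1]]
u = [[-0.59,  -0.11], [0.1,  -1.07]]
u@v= [[0.11,-0.14], [0.28,0.13]]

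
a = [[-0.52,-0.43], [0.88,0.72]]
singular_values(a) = [1.32, 0.0]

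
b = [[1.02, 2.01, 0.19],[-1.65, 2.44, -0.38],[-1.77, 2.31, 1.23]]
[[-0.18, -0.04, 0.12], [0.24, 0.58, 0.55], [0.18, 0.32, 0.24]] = b @ [[-0.15, -0.18, -0.10], [-0.01, 0.09, 0.13], [-0.05, -0.17, -0.19]]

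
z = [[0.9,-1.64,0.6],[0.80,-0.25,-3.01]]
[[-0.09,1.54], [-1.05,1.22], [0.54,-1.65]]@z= [[1.15, -0.24, -4.69], [0.03, 1.42, -4.30], [-0.83, -0.47, 5.29]]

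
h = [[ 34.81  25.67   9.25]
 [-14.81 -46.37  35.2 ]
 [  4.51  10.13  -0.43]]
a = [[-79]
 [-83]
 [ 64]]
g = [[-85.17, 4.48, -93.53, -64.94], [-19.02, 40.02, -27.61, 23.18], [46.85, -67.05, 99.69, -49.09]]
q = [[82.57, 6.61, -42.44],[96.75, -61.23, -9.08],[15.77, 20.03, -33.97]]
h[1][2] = 35.2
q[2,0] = 15.77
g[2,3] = -49.09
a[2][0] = 64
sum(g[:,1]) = -22.549999999999997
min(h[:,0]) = -14.81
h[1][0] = -14.81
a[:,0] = [-79, -83, 64]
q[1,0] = 96.75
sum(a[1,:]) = -83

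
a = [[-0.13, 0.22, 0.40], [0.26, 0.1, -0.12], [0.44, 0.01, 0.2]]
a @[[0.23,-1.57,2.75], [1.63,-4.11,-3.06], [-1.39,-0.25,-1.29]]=[[-0.23, -0.8, -1.55], [0.39, -0.79, 0.56], [-0.16, -0.78, 0.92]]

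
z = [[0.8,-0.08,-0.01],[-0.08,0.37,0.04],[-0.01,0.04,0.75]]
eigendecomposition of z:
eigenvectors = [[-0.17, -0.95, 0.26], [-0.98, 0.19, 0.05], [0.09, 0.25, 0.96]]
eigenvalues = [0.35, 0.82, 0.75]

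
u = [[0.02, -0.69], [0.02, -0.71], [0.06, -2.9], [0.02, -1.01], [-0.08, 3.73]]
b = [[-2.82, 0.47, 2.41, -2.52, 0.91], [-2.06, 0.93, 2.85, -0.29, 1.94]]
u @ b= [[1.36, -0.63, -1.92, 0.15, -1.32], [1.41, -0.65, -1.98, 0.16, -1.36], [5.80, -2.67, -8.12, 0.69, -5.57], [2.02, -0.93, -2.83, 0.24, -1.94], [-7.46, 3.43, 10.44, -0.88, 7.16]]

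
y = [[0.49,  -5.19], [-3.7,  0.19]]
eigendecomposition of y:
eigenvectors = [[0.77, 0.75], [-0.63, 0.66]]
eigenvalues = [4.72, -4.04]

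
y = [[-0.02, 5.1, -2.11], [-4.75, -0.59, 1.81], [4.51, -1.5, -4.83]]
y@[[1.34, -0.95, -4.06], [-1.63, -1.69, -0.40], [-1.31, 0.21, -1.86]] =[[-5.58, -9.04, 1.97], [-7.77, 5.89, 16.15], [14.82, -2.76, -8.73]]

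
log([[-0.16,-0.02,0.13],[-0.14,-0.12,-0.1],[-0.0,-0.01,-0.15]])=[[-2.77+0.83j, (0.55-0.59j), (4.8+1.87j)], [(-3.52-2.4j), (-2.57+1.71j), (13.03-5.39j)], [(-1.13+0.27j), (-0.17-0.19j), (-0.82+0.6j)]]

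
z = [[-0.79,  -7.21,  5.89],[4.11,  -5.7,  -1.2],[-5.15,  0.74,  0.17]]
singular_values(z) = [10.35, 7.16, 2.63]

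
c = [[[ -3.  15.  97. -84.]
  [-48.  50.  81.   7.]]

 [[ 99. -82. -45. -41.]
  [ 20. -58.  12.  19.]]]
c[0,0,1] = 15.0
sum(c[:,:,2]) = 145.0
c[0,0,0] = -3.0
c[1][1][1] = -58.0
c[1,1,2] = 12.0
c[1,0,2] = -45.0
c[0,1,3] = 7.0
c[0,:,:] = [[-3.0, 15.0, 97.0, -84.0], [-48.0, 50.0, 81.0, 7.0]]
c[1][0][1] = -82.0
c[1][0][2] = -45.0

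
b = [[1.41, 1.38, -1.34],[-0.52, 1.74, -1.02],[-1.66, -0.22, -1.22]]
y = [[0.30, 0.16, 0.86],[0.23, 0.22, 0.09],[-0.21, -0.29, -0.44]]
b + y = [[1.71, 1.54, -0.48], [-0.29, 1.96, -0.93], [-1.87, -0.51, -1.66]]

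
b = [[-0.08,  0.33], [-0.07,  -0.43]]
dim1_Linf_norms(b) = [0.33, 0.43]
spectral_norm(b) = 0.54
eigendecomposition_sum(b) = [[-0.25, -0.32], [0.07, 0.09]] + [[0.17, 0.65],[-0.14, -0.52]]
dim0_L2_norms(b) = [0.11, 0.54]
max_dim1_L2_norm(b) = 0.44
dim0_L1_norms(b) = [0.15, 0.76]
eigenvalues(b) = [-0.17, -0.34]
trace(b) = -0.51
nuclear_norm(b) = 0.65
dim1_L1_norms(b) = [0.41, 0.5]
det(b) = 0.06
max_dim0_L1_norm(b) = 0.76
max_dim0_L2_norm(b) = 0.54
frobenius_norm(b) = 0.55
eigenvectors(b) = [[0.97, -0.78], [-0.26, 0.62]]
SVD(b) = [[-0.61,  0.79], [0.79,  0.61]] @ diag([0.5420779020278924, 0.10607331489605965]) @ [[-0.01, -1.00], [-1.00, 0.01]]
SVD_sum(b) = [[0.00, 0.33], [-0.01, -0.43]] + [[-0.08, 0.0], [-0.06, 0.00]]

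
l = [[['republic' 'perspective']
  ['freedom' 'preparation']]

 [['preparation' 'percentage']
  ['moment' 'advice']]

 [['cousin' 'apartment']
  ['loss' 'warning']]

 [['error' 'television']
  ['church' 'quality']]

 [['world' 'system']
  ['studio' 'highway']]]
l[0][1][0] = 'freedom'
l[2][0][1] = 'apartment'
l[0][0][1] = 'perspective'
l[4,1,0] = 'studio'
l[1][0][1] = 'percentage'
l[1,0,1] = 'percentage'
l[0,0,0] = 'republic'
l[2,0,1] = 'apartment'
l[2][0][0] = 'cousin'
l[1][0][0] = 'preparation'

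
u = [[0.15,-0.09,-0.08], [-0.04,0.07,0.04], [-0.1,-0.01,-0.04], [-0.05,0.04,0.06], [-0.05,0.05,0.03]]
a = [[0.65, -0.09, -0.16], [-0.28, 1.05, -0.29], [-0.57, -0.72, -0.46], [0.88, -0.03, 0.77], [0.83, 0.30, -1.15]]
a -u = [[0.50, 0.0, -0.08], [-0.24, 0.98, -0.33], [-0.47, -0.71, -0.42], [0.93, -0.07, 0.71], [0.88, 0.25, -1.18]]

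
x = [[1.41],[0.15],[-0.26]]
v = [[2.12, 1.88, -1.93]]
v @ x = [[3.77]]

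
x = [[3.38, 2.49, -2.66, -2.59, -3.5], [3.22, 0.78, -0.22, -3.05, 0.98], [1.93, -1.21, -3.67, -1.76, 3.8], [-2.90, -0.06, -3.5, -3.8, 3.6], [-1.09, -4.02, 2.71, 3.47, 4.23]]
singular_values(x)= [10.07, 8.53, 4.86, 2.44, 0.36]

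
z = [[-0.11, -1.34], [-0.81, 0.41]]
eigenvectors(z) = [[-0.85, 0.71],[-0.52, -0.71]]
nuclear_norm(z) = 2.21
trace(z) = 0.30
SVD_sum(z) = [[0.18, -1.30], [-0.07, 0.51]] + [[-0.29, -0.04], [-0.74, -0.1]]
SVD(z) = [[-0.93, 0.37], [0.37, 0.93]] @ diag([1.4105028266852966, 0.801487227541892]) @ [[-0.14, 0.99], [-0.99, -0.14]]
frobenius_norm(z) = 1.62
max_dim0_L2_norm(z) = 1.4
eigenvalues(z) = [-0.92, 1.22]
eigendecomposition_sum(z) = [[-0.57,-0.58], [-0.35,-0.35]] + [[0.46, -0.76], [-0.46, 0.76]]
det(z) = -1.13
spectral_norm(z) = 1.41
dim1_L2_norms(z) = [1.34, 0.91]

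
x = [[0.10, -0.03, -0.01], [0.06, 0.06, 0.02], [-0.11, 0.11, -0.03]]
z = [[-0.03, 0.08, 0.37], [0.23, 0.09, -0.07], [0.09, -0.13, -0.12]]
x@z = [[-0.01,0.01,0.04], [0.01,0.01,0.02], [0.03,0.0,-0.04]]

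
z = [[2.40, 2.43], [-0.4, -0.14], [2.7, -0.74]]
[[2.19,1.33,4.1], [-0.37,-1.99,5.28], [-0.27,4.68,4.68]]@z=[[15.79,2.1], [14.16,-4.53], [10.12,-4.77]]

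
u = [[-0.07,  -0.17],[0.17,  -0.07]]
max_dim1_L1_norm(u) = 0.24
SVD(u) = [[-0.38, 0.92], [0.92, 0.38]] @ diag([0.18384776310850237, 0.18384776310850237]) @ [[1.0, 0.00], [-0.00, -1.0]]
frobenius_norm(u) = 0.26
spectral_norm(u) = 0.18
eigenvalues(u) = [(-0.07+0.17j), (-0.07-0.17j)]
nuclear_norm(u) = 0.37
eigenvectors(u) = [[0.71+0.00j, (0.71-0j)], [0.00-0.71j, 0.71j]]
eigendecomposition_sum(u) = [[-0.04+0.08j, -0.08-0.04j], [(0.08+0.04j), -0.04+0.08j]] + [[(-0.04-0.08j), (-0.08+0.04j)], [0.08-0.04j, (-0.04-0.08j)]]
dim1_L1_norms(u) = [0.24, 0.24]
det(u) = 0.03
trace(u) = -0.14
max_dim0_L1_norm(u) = 0.24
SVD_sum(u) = [[-0.07,0.00], [0.17,0.00]] + [[0.00,-0.17], [0.00,-0.07]]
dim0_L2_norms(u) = [0.18, 0.18]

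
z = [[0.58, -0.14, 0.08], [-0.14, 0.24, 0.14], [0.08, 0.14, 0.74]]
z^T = [[0.58, -0.14, 0.08], [-0.14, 0.24, 0.14], [0.08, 0.14, 0.74]]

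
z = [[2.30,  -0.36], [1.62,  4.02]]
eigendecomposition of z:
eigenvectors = [[-0.61, 0.28], [0.79, -0.96]]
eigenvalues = [2.76, 3.56]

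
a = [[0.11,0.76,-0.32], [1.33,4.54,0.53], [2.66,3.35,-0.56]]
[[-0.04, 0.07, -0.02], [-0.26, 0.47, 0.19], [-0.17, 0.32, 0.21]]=a@[[0.01,  -0.0,  0.10],[-0.06,  0.1,  0.00],[-0.01,  0.03,  0.1]]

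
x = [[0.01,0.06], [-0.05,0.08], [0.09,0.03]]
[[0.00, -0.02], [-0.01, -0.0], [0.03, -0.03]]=x@[[0.32, -0.28],  [0.03, -0.22]]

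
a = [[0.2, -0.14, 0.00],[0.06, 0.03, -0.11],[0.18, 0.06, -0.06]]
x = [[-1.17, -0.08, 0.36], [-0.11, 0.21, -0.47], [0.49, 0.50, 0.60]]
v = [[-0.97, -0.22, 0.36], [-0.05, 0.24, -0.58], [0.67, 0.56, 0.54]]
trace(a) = 0.17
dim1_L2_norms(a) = [0.24, 0.13, 0.2]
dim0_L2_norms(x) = [1.27, 0.55, 0.84]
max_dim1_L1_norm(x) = 1.61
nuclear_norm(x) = 2.59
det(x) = -0.47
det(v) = -0.43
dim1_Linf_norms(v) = [0.97, 0.58, 0.67]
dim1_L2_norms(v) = [1.06, 0.63, 1.03]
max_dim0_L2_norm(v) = 1.18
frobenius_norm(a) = 0.34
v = a + x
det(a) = 0.00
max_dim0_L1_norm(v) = 1.69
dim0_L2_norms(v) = [1.18, 0.65, 0.87]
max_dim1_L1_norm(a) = 0.34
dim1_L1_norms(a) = [0.34, 0.2, 0.3]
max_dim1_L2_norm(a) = 0.24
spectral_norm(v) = 1.29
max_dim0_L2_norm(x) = 1.27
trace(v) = -0.19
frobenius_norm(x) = 1.62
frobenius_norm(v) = 1.60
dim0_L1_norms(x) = [1.77, 0.79, 1.43]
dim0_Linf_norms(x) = [1.17, 0.5, 0.6]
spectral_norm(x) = 1.30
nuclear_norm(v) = 2.54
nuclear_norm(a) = 0.52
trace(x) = -0.36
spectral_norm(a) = 0.29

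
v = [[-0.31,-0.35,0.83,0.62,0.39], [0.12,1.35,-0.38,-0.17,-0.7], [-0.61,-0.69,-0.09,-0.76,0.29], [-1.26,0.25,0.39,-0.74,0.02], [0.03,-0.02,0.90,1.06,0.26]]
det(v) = -0.000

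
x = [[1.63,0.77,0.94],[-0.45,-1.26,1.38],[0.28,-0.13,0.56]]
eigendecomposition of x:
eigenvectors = [[0.97, 0.34, -0.57], [-0.04, -0.93, 0.69], [0.22, -0.15, 0.44]]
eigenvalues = [1.81, -0.87, -0.01]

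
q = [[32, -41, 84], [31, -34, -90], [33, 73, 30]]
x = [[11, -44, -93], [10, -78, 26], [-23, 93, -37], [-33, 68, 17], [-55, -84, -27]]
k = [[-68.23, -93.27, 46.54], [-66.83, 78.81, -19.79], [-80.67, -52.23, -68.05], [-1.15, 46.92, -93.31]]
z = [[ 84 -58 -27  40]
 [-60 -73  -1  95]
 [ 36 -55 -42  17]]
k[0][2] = 46.54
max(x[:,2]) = 26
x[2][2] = -37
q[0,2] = 84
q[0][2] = 84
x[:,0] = [11, 10, -23, -33, -55]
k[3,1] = 46.92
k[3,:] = [-1.15, 46.92, -93.31]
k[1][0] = -66.83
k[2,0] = -80.67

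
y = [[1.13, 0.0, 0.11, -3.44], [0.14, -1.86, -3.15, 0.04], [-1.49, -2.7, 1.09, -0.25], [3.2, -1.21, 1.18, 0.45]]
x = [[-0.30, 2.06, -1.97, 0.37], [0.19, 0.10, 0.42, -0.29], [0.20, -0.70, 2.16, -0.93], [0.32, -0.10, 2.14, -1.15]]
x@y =[[4.07, 1.04, -8.23, 1.77], [-1.33, -0.97, -0.18, -0.89], [-6.07, -3.40, 3.48, -1.67], [-6.52, -4.20, 1.33, -2.16]]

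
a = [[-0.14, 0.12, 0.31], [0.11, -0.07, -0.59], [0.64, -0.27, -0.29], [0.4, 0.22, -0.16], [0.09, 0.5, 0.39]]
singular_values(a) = [1.05, 0.67, 0.39]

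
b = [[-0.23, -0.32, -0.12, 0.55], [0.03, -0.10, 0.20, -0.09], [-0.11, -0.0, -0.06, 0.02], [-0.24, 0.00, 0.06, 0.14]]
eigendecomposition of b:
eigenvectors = [[(0.77+0j), 0.77-0.00j, 0.59+0.00j, (0.59-0j)],[0.03+0.04j, 0.03-0.04j, 0.49-0.14j, (0.49+0.14j)],[-0.01+0.27j, -0.01-0.27j, (0.17+0.37j), (0.17-0.37j)],[(0.32+0.48j), 0.32-0.48j, (0.45+0.13j), (0.45-0.13j)]]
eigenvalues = [(-0.01+0.28j), (-0.01-0.28j), (-0.11+0.12j), (-0.11-0.12j)]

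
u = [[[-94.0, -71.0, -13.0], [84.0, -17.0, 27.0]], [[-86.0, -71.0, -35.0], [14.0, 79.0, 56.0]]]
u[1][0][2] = -35.0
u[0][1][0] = 84.0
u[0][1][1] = -17.0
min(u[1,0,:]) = -86.0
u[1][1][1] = 79.0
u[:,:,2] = [[-13.0, 27.0], [-35.0, 56.0]]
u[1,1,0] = 14.0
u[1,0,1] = -71.0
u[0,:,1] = [-71.0, -17.0]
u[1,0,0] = -86.0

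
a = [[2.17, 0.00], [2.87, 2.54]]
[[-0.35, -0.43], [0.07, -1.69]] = a@ [[-0.16, -0.2], [0.21, -0.44]]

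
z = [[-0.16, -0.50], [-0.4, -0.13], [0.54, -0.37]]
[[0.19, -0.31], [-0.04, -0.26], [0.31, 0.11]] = z @ [[0.25, 0.51],  [-0.47, 0.46]]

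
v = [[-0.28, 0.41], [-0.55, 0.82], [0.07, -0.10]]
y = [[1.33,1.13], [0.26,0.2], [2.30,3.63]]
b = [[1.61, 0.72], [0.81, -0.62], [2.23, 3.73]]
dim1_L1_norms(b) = [2.33, 1.43, 5.96]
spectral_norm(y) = 4.62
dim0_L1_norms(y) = [3.89, 4.96]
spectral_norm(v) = 1.11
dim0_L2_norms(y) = [2.67, 3.81]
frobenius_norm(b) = 4.80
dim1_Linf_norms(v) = [0.41, 0.82, 0.1]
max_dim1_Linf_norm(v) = 0.82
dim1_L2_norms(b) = [1.76, 1.02, 4.35]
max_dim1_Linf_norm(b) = 3.73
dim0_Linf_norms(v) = [0.55, 0.82]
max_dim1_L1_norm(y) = 5.93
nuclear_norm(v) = 1.12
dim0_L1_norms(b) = [4.65, 5.07]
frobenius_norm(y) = 4.65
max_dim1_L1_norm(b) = 5.96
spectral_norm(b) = 4.59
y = v + b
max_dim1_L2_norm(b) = 4.35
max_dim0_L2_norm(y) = 3.81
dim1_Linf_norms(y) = [1.33, 0.26, 3.63]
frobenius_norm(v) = 1.11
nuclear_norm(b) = 5.99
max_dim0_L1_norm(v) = 1.33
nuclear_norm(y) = 5.12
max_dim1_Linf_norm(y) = 3.63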